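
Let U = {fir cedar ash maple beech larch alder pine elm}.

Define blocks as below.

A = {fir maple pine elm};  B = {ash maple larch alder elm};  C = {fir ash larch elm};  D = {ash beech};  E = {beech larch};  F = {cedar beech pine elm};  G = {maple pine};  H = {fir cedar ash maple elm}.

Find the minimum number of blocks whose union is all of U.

B and F and H together: B ∪ F ∪ H = {fir, cedar, ash, maple, beech, larch, alder, pine, elm} — every item is covered.
Only B contains alder, so B is forced; the remaining 4 items need at least 2 more blocks (each remaining block adds at most 3) — so at least 3 blocks are needed, and 3 is optimal.

3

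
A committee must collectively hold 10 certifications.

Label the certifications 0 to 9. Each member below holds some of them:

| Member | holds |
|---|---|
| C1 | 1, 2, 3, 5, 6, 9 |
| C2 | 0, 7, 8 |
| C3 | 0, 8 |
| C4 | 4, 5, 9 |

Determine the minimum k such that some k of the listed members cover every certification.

3

C1 and C2 and C4 together: C1 ∪ C2 ∪ C4 = {0, 1, 2, 3, 4, 5, 6, 7, 8, 9} — every certification is covered.
Only C1 contains 1, so C1 is forced; the remaining 4 certifications need at least 2 more members (each remaining member adds at most 3) — so at least 3 members are needed, and 3 is optimal.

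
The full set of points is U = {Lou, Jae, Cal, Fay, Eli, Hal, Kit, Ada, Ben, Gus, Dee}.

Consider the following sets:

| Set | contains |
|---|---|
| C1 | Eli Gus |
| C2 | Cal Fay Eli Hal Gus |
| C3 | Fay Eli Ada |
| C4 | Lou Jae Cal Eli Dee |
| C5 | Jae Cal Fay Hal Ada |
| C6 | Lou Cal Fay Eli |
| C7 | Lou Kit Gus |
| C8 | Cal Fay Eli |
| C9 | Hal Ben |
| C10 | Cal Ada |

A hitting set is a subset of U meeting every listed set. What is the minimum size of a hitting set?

4

Take H = {Lou, Eli, Hal, Ada}. Each listed set contains at least one of these, so H is a hitting set of size 4.
No choice of 3 points meets every set, so 4 is the minimum.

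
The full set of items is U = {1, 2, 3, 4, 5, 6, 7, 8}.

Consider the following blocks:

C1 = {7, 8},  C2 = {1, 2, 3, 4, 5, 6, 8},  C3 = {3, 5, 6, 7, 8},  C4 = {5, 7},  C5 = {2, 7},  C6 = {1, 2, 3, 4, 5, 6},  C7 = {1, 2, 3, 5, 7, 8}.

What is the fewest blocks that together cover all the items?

2

C1 and C2 together: C1 ∪ C2 = {1, 2, 3, 4, 5, 6, 7, 8} — every item is covered.
No single block has all 8 items (the largest, C2, has 7), so 2 is optimal.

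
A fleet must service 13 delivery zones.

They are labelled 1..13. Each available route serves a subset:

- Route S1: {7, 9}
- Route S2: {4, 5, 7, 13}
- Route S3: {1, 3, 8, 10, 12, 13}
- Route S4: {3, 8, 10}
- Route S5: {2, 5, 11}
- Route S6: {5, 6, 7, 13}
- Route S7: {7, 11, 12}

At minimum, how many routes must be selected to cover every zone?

5

Take {S1, S2, S3, S5, S6}. Their union is {1, 2, 3, 4, 5, 6, 7, 8, 9, 10, 11, 12, 13}, which is all 13 zones.
No 4 of the 7 routes cover everything (all 35 combinations miss at least one zone), so 5 is optimal.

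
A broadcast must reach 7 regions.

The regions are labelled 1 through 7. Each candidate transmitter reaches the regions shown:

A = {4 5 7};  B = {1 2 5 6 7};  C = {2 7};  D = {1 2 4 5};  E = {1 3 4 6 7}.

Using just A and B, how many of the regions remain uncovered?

1

Union of A, B = {1, 2, 4, 5, 6, 7}.
Not covered: 3 — 1 region.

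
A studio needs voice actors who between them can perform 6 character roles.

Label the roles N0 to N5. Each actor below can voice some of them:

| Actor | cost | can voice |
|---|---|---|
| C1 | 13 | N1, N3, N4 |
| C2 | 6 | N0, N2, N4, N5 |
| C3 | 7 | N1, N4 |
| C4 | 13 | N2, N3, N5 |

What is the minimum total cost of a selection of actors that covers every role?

C1, C2 together cover every role (C1 ∪ C2 = {N0, N1, N2, N3, N4, N5}); total cost 13 + 6 = 19.
No covering selection has total cost below 19.

19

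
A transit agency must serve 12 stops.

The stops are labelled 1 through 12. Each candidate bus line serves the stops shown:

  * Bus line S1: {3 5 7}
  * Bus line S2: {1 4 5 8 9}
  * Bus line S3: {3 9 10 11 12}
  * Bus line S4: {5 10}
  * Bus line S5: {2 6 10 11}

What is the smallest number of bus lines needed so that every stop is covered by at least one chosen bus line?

S1 and S2 and S3 and S5 together: S1 ∪ S2 ∪ S3 ∪ S5 = {1, 2, 3, 4, 5, 6, 7, 8, 9, 10, 11, 12} — every stop is covered.
Only S1 contains 7, so S1 is forced; the remaining 9 stops need at least 3 more bus lines (each remaining bus line adds at most 4) — so at least 4 bus lines are needed, and 4 is optimal.

4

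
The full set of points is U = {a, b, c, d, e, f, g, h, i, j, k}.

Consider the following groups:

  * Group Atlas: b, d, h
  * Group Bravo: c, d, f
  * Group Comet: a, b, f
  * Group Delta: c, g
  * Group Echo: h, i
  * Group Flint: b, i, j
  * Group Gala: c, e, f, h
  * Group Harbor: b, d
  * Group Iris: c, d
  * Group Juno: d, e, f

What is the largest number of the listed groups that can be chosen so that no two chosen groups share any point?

Comet, Delta, Echo are pairwise disjoint (Comet={a,b,f}; Delta={c,g}; Echo={h,i}).
Every remaining group overlaps one of these, and no 4 of the listed groups are pairwise disjoint, so 3 is the maximum.

3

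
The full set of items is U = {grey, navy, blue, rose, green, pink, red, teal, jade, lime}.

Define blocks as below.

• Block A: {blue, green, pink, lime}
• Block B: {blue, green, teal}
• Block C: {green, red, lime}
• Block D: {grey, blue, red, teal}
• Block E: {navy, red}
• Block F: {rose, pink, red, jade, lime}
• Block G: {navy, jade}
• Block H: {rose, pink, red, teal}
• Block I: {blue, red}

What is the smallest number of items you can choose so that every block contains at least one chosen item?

Take T = {navy, green, red}. Each listed block contains at least one of these, so T is a hitting set of size 3.
No choice of 2 items meets every block, so 3 is the minimum.

3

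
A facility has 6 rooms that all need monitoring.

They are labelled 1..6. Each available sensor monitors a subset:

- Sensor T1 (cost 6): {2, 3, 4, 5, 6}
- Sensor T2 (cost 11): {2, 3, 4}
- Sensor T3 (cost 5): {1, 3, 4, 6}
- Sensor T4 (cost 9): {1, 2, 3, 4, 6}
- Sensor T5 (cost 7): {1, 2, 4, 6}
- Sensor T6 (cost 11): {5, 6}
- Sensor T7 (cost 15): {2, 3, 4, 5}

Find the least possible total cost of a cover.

T1, T3 together cover every room (T1 ∪ T3 = {1, 2, 3, 4, 5, 6}); total cost 6 + 5 = 11.
No covering selection has total cost below 11.

11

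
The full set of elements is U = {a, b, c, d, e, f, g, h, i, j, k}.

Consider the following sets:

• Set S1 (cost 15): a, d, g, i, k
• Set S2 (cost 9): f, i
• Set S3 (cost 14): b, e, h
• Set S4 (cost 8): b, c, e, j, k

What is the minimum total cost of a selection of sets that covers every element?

46

S1, S2, S3, S4 together cover every element (S1 ∪ S2 ∪ S3 ∪ S4 = {a, b, c, d, e, f, g, h, i, j, k}); total cost 15 + 9 + 14 + 8 = 46.
No covering selection has total cost below 46.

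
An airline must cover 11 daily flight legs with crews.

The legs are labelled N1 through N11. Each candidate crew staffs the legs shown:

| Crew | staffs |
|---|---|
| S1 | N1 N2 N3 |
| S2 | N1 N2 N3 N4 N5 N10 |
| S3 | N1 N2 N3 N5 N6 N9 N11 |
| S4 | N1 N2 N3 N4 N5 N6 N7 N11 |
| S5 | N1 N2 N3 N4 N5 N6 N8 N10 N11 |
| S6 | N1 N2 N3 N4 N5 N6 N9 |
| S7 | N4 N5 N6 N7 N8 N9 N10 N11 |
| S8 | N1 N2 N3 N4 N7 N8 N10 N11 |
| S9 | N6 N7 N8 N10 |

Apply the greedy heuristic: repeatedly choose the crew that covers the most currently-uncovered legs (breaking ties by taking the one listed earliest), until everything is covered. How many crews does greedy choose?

Greedy: pick S5 (covers 9 new) → pick S7 (covers 2 new). Total picks: 2.

2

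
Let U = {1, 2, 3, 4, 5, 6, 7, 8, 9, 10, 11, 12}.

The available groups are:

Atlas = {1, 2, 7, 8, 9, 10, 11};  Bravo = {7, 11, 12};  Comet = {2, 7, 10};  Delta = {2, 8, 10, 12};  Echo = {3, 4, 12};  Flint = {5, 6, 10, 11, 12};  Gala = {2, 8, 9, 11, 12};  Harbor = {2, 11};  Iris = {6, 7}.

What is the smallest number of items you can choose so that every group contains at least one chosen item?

3

H = {7, 11, 12} meets every group (each contains at least one member of H), and |H| = 3.
The groups Echo, Harbor, Iris are pairwise disjoint, so any hitting set needs a separate item for each — at least 3. Hence 3 is optimal.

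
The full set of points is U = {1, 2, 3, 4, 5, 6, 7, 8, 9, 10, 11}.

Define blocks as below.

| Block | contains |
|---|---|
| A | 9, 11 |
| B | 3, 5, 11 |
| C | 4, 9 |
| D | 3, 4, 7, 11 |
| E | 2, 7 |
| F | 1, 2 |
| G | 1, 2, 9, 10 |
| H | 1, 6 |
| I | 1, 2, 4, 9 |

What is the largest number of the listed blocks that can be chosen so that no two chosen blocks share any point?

4

B, C, E, H are pairwise disjoint (B={3,5,11}; C={4,9}; E={2,7}; H={1,6}).
Every remaining block overlaps one of these, and no 5 of the listed blocks are pairwise disjoint, so 4 is the maximum.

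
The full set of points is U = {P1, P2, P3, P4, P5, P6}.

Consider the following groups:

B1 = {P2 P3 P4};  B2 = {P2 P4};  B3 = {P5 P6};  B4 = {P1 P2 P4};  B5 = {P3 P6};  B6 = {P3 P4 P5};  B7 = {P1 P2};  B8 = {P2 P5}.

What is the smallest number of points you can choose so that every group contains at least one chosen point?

3

The 3 points {P2, P3, P5} hit every group.
No choice of 2 points meets every group, so 3 is the minimum.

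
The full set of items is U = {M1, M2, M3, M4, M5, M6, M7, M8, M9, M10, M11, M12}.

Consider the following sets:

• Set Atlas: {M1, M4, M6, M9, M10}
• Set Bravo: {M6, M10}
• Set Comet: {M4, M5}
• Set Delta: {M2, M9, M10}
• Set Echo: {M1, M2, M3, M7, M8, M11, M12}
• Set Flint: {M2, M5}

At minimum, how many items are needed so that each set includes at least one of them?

Take H = {M3, M5, M10}. Each listed set contains at least one of these, so H is a hitting set of size 3.
The sets Bravo, Comet, Echo are pairwise disjoint, so any hitting set needs a separate item for each — at least 3. Hence 3 is optimal.

3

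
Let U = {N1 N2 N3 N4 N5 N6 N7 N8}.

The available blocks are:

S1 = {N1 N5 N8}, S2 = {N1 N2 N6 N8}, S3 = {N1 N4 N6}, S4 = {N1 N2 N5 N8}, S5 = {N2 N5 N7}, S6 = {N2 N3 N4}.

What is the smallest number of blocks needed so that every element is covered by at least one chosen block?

3

Take {S2, S5, S6}. Their union is {N1, N2, N3, N4, N5, N6, N7, N8}, which is all 8 elements.
Only S6 contains N3, so S6 is forced; the remaining 5 elements need at least 2 more blocks (each remaining block adds at most 3) — so at least 3 blocks are needed, and 3 is optimal.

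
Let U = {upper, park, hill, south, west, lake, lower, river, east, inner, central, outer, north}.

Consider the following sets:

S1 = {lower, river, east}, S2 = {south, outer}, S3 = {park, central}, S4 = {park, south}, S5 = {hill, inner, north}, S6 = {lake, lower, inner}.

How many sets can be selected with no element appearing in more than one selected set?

4

S1, S2, S3, S5 are pairwise disjoint (S1={lower,river,east}; S2={south,outer}; S3={park,central}; S5={hill,inner,north}).
Every remaining set overlaps one of these, and no 5 of the listed sets are pairwise disjoint, so 4 is the maximum.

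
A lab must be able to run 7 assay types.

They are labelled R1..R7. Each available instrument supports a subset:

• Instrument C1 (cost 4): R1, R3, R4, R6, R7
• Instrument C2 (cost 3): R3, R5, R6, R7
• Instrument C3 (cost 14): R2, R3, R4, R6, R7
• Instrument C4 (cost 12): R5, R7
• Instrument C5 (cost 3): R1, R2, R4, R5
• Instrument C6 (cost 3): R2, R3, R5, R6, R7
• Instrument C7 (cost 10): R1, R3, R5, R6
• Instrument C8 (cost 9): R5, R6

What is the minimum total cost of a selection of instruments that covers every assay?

6

C5, C6 together cover every assay (C5 ∪ C6 = {R1, R2, R3, R4, R5, R6, R7}); total cost 3 + 3 = 6.
No covering selection has total cost below 6.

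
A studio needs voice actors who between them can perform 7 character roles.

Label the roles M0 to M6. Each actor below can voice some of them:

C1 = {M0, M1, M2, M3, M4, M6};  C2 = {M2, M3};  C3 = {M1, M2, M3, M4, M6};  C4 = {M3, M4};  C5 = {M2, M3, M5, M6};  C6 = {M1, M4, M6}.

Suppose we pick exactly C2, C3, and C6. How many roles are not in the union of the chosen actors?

Union of C2, C3, C6 = {M1, M2, M3, M4, M6}.
Not covered: M0, M5 — 2 roles.

2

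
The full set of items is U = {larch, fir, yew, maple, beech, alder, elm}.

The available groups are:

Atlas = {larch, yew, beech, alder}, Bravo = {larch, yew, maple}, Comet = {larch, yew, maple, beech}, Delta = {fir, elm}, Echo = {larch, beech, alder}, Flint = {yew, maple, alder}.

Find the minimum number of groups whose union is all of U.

Take {Comet, Delta, Echo}. Their union is {larch, fir, yew, maple, beech, alder, elm}, which is all 7 items.
Only Delta contains fir, so Delta is forced; the remaining 5 items need at least 2 more groups (each remaining group adds at most 4) — so at least 3 groups are needed, and 3 is optimal.

3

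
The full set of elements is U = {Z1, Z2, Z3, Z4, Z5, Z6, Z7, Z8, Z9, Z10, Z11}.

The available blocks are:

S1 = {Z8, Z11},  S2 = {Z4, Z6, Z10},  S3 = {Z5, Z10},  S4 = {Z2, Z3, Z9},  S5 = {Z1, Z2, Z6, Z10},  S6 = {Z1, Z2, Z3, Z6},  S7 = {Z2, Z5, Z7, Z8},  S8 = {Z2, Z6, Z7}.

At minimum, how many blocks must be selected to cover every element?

5

Take {S1, S2, S4, S6, S7}. Their union is {Z1, Z2, Z3, Z4, Z5, Z6, Z7, Z8, Z9, Z10, Z11}, which is all 11 elements.
No 4 of the 8 blocks cover everything (all 70 combinations miss at least one element), so 5 is optimal.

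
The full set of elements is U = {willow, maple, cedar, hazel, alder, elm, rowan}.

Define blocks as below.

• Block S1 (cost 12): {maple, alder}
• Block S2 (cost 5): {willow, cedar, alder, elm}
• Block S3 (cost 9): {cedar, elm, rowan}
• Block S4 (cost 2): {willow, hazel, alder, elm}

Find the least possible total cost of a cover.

S1, S3, S4 together cover every element (S1 ∪ S3 ∪ S4 = {willow, maple, cedar, hazel, alder, elm, rowan}); total cost 12 + 9 + 2 = 23.
No covering selection has total cost below 23.

23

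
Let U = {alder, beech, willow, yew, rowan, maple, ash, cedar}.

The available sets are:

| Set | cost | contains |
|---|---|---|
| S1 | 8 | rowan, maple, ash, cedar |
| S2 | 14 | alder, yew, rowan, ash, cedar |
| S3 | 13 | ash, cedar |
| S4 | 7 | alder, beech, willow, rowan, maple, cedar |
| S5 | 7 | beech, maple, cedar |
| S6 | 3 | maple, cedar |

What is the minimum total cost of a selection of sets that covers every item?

S2, S4 together cover every item (S2 ∪ S4 = {alder, beech, willow, yew, rowan, maple, ash, cedar}); total cost 14 + 7 = 21.
No covering selection has total cost below 21.

21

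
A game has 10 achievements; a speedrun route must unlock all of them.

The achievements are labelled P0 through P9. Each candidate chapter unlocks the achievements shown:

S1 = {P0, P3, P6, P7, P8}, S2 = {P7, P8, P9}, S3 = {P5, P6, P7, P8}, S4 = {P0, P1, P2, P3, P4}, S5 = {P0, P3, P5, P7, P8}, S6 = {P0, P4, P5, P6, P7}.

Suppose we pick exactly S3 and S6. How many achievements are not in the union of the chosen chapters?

4

Union of S3, S6 = {P0, P4, P5, P6, P7, P8}.
Not covered: P1, P2, P3, P9 — 4 achievements.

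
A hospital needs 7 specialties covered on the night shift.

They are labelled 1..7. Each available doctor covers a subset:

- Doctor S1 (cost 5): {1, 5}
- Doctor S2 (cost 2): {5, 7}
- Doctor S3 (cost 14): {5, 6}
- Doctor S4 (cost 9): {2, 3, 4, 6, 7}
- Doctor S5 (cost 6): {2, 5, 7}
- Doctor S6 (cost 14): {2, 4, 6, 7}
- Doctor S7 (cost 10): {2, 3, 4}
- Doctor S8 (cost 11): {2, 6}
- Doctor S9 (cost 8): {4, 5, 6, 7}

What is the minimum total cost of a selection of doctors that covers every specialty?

S1, S4 together cover every specialty (S1 ∪ S4 = {1, 2, 3, 4, 5, 6, 7}); total cost 5 + 9 = 14.
The greedy pick S2, S4, S1 costs 16; no covering selection beats 14.

14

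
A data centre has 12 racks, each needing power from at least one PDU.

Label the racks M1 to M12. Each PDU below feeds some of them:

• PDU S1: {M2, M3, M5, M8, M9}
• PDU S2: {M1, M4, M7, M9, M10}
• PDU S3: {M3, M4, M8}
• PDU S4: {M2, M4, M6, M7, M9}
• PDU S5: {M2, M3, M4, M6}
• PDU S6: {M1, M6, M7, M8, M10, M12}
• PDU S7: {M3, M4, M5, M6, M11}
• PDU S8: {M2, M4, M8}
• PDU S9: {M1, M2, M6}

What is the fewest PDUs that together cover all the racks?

3

Take {S4, S6, S7}. Their union is {M1, M2, M3, M4, M5, M6, M7, M8, M9, M10, M11, M12}, which is all 12 racks.
Only S7 contains M11, so S7 is forced; the remaining 7 racks need at least 2 more PDUs (each remaining PDU adds at most 5) — so at least 3 PDUs are needed, and 3 is optimal.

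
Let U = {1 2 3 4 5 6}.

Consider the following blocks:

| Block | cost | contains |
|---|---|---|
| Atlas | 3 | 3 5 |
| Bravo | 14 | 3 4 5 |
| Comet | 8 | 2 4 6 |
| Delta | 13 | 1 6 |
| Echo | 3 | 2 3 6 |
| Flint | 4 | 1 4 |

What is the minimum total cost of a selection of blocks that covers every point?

10

Atlas, Echo, Flint together cover every point (Atlas ∪ Echo ∪ Flint = {1, 2, 3, 4, 5, 6}); total cost 3 + 3 + 4 = 10.
No covering selection has total cost below 10.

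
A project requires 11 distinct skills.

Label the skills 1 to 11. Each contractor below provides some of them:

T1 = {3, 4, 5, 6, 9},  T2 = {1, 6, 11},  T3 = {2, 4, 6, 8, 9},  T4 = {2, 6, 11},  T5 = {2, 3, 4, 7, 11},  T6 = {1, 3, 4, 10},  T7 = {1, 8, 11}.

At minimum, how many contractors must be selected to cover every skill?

Take {T1, T3, T5, T6}. Their union is {1, 2, 3, 4, 5, 6, 7, 8, 9, 10, 11}, which is all 11 skills.
No 3 of the 7 contractors cover everything (all 35 combinations miss at least one skill), so 4 is optimal.

4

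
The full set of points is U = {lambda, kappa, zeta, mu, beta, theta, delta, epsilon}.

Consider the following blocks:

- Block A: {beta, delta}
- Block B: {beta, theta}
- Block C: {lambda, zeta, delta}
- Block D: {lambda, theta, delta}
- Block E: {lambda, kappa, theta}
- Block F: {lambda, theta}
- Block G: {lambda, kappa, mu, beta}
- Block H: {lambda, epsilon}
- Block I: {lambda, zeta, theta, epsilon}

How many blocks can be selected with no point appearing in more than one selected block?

A, I are pairwise disjoint (A={beta,delta}; I={lambda,zeta,theta,epsilon}).
Every remaining block overlaps one of these, and no 3 of the listed blocks are pairwise disjoint, so 2 is the maximum.

2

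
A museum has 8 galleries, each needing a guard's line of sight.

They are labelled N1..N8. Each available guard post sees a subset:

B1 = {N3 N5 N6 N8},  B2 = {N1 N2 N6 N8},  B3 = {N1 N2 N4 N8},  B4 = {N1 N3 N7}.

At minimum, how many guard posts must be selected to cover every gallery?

3

Take {B1, B3, B4}. Their union is {N1, N2, N3, N4, N5, N6, N7, N8}, which is all 8 galleries.
Only B3 contains N4, so B3 is forced; the remaining 4 galleries need at least 2 more guard posts (each remaining guard post adds at most 3) — so at least 3 guard posts are needed, and 3 is optimal.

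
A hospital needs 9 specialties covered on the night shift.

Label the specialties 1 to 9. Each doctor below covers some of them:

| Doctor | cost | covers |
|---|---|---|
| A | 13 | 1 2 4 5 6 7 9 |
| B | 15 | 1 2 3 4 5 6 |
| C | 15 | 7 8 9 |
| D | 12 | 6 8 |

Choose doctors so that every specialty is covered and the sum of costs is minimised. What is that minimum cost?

B, C together cover every specialty (B ∪ C = {1, 2, 3, 4, 5, 6, 7, 8, 9}); total cost 15 + 15 = 30.
The greedy pick A, D, B costs 40; no covering selection beats 30.

30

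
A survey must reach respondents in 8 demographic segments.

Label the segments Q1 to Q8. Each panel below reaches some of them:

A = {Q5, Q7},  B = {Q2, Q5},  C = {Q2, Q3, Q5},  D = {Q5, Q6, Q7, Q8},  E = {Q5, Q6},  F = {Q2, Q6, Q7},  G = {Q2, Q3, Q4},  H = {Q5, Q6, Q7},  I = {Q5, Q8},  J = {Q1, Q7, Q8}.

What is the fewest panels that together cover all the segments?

G and H and J together: G ∪ H ∪ J = {Q1, Q2, Q3, Q4, Q5, Q6, Q7, Q8} — every segment is covered.
Only J contains Q1, so J is forced; the remaining 5 segments need at least 2 more panels (each remaining panel adds at most 3) — so at least 3 panels are needed, and 3 is optimal.

3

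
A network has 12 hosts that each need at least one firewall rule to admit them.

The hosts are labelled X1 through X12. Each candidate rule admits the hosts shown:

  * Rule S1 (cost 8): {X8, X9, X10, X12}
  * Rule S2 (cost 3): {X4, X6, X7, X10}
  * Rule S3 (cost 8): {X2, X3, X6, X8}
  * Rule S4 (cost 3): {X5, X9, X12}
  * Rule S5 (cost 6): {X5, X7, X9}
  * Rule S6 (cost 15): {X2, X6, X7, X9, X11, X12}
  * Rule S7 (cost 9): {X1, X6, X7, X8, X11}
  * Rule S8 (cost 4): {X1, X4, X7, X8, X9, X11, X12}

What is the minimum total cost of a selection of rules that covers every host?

S2, S3, S4, S8 together cover every host (S2 ∪ S3 ∪ S4 ∪ S8 = {X1, X2, X3, X4, X5, X6, X7, X8, X9, X10, X11, X12}); total cost 3 + 8 + 3 + 4 = 18.
No covering selection has total cost below 18.

18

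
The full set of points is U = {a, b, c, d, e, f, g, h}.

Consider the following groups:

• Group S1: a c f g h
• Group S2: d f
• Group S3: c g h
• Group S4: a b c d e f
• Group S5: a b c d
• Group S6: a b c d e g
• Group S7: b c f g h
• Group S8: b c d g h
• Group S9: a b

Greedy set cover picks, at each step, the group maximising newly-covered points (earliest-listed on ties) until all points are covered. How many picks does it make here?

Greedy: pick S4 (covers 6 new) → pick S1 (covers 2 new). Total picks: 2.

2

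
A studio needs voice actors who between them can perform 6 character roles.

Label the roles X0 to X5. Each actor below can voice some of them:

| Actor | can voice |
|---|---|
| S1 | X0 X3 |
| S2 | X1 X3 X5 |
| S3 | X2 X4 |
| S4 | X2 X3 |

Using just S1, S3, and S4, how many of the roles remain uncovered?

Union of S1, S3, S4 = {X0, X2, X3, X4}.
Not covered: X1, X5 — 2 roles.

2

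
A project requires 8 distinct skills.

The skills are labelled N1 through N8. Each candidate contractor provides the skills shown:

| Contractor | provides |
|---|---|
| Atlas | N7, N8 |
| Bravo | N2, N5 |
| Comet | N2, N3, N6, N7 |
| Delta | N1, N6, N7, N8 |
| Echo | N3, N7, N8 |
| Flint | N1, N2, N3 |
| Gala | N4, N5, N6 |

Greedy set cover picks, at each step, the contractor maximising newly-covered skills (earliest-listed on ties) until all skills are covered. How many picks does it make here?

3

Greedy: pick Comet (covers 4 new) → pick Delta (covers 2 new) → pick Gala (covers 2 new). Total picks: 3.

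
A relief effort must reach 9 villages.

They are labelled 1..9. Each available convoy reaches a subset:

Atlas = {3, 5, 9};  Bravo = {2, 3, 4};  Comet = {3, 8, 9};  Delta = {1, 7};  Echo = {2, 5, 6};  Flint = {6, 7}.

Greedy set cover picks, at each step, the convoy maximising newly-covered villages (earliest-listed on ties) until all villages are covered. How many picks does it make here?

5

Greedy: pick Atlas (covers 3 new) → pick Bravo (covers 2 new) → pick Delta (covers 2 new) → pick Comet (covers 1 new) → pick Echo (covers 1 new). Total picks: 5.
(The true minimum cover uses only 4 convoys, so greedy is not optimal here.)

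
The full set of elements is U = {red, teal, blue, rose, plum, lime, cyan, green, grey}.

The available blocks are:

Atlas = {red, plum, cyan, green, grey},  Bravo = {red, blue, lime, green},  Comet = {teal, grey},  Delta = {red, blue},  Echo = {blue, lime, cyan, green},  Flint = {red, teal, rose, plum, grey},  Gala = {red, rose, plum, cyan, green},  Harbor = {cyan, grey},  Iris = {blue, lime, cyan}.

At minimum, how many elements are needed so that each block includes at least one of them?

3

Take H = {teal, blue, cyan}. Each listed block contains at least one of these, so H is a hitting set of size 3.
No choice of 2 elements meets every block, so 3 is the minimum.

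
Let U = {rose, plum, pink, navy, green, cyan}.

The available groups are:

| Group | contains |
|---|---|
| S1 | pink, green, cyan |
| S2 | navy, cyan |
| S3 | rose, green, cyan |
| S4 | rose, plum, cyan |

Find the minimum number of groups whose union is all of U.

S1 and S2 and S4 together: S1 ∪ S2 ∪ S4 = {rose, plum, pink, navy, green, cyan} — every point is covered.
Only S4 contains plum, so S4 is forced; the remaining 3 points need at least 2 more groups (each remaining group adds at most 2) — so at least 3 groups are needed, and 3 is optimal.

3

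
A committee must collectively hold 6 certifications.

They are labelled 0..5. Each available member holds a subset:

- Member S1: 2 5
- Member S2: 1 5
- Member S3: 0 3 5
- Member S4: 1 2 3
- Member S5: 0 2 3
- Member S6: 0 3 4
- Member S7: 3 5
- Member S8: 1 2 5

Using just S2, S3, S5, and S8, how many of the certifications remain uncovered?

1

Union of S2, S3, S5, S8 = {0, 1, 2, 3, 5}.
Not covered: 4 — 1 certification.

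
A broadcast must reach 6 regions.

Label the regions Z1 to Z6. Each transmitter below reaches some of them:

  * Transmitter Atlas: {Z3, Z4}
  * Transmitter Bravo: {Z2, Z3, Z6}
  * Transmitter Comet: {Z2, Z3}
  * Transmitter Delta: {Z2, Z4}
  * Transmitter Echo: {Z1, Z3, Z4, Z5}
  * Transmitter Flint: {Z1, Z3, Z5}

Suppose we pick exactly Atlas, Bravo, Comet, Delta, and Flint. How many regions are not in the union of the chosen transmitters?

Union of Atlas, Bravo, Comet, Delta, Flint = {Z1, Z2, Z3, Z4, Z5, Z6} — that's every region, so 0 are uncovered.

0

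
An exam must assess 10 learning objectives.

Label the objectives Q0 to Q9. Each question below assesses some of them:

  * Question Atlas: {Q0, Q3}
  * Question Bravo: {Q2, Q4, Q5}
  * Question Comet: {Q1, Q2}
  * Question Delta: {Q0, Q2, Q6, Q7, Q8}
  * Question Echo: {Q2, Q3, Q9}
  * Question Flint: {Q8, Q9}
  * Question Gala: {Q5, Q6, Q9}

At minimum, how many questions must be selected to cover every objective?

4

Take {Bravo, Comet, Delta, Echo}. Their union is {Q0, Q1, Q2, Q3, Q4, Q5, Q6, Q7, Q8, Q9}, which is all 10 objectives.
Only Delta contains Q7, so Delta is forced; the remaining 5 objectives need at least 3 more questions (each remaining question adds at most 2) — so at least 4 questions are needed, and 4 is optimal.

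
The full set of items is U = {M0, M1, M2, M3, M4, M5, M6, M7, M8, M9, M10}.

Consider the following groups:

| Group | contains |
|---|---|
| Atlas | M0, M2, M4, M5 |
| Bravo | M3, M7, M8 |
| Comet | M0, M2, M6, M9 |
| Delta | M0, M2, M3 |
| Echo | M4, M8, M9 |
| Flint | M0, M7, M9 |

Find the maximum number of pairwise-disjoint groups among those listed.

Atlas, Bravo are pairwise disjoint (Atlas={M0,M2,M4,M5}; Bravo={M3,M7,M8}).
Every remaining group overlaps one of these, and no 3 of the listed groups are pairwise disjoint, so 2 is the maximum.

2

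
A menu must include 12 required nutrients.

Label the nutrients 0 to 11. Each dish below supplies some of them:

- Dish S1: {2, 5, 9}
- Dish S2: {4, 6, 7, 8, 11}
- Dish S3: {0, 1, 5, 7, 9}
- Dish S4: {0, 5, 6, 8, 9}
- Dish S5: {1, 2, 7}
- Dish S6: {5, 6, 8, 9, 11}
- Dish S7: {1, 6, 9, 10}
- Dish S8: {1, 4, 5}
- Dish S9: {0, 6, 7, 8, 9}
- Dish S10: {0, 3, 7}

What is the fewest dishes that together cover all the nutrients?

4

Take {S1, S2, S7, S10}. Their union is {0, 1, 2, 3, 4, 5, 6, 7, 8, 9, 10, 11}, which is all 12 nutrients.
No 3 of the 10 dishes cover everything (all 120 combinations miss at least one nutrient), so 4 is optimal.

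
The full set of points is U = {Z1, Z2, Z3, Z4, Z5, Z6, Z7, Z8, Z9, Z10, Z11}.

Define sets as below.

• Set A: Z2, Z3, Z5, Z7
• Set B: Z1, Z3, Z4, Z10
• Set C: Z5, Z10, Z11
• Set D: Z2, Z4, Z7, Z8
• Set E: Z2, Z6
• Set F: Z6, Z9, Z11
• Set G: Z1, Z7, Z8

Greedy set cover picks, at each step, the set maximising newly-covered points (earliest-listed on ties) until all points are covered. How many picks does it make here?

Greedy: pick A (covers 4 new) → pick B (covers 3 new) → pick F (covers 3 new) → pick D (covers 1 new). Total picks: 4.

4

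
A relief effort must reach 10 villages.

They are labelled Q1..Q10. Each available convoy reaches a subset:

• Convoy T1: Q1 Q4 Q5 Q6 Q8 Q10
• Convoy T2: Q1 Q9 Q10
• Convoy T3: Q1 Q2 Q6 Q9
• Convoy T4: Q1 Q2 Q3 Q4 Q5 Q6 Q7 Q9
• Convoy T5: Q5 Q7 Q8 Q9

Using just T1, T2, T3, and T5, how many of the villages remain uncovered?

Union of T1, T2, T3, T5 = {Q1, Q2, Q4, Q5, Q6, Q7, Q8, Q9, Q10}.
Not covered: Q3 — 1 village.

1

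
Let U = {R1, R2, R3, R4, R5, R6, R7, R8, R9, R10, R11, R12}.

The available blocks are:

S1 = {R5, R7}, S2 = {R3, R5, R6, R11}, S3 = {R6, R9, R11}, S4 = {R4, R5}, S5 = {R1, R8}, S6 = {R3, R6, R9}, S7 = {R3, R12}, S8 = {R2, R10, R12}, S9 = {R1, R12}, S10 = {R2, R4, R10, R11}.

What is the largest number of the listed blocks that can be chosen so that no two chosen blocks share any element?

4

S1, S5, S7, S10 are pairwise disjoint (S1={R5,R7}; S5={R1,R8}; S7={R3,R12}; S10={R2,R4,R10,R11}).
Every remaining block overlaps one of these, and no 5 of the listed blocks are pairwise disjoint, so 4 is the maximum.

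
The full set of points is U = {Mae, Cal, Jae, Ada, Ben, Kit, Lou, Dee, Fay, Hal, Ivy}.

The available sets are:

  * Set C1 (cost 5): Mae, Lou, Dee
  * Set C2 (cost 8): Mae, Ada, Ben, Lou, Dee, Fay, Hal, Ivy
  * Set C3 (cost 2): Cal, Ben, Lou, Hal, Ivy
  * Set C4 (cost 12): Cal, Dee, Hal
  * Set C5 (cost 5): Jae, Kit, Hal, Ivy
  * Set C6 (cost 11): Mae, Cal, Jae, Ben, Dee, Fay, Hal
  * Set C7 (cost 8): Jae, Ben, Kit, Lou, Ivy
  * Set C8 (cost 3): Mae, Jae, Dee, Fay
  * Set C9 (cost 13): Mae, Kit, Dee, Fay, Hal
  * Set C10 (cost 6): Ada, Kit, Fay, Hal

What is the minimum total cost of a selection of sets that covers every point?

C3, C8, C10 together cover every point (C3 ∪ C8 ∪ C10 = {Mae, Cal, Jae, Ada, Ben, Kit, Lou, Dee, Fay, Hal, Ivy}); total cost 2 + 3 + 6 = 11.
No covering selection has total cost below 11.

11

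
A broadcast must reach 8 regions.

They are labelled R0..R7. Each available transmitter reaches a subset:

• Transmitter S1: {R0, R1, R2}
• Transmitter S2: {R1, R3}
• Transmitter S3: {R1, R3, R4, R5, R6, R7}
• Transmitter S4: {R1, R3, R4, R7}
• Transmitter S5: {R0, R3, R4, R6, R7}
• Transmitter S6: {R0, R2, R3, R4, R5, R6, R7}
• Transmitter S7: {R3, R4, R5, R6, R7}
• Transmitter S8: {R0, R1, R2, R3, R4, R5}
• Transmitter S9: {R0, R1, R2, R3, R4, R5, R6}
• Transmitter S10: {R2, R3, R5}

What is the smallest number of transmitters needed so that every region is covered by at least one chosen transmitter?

2

S4 and S9 together: S4 ∪ S9 = {R0, R1, R2, R3, R4, R5, R6, R7} — every region is covered.
No single transmitter has all 8 regions (the largest, S6, has 7), so 2 is optimal.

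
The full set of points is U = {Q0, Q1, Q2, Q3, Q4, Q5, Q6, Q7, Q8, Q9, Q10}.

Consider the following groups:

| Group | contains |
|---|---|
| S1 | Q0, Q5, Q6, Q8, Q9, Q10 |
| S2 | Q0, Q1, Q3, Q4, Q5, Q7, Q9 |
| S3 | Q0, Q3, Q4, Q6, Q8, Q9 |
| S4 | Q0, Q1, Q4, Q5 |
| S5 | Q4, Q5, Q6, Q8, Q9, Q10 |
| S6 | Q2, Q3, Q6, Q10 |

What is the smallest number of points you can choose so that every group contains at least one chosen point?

2

Take H = {Q0, Q6}. Each listed group contains at least one of these, so H is a hitting set of size 2.
The groups S4, S6 are pairwise disjoint, so any hitting set needs a separate point for each — at least 2. Hence 2 is optimal.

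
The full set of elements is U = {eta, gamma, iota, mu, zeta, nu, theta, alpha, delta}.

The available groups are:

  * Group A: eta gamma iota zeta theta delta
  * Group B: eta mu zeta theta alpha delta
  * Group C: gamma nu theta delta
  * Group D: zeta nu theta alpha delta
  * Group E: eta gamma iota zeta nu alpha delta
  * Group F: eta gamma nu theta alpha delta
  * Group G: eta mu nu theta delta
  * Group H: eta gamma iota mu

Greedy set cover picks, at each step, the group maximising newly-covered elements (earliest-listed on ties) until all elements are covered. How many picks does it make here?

2

Greedy: pick E (covers 7 new) → pick B (covers 2 new). Total picks: 2.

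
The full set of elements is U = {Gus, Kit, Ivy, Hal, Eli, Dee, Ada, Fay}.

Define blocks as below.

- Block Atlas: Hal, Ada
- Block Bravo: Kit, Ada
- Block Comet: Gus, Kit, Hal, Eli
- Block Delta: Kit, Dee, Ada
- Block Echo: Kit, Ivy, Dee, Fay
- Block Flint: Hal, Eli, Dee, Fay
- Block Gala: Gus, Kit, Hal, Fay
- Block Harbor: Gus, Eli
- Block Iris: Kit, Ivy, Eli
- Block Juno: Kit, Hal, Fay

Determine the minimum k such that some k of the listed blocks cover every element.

Bravo and Comet and Echo together: Bravo ∪ Comet ∪ Echo = {Gus, Kit, Ivy, Hal, Eli, Dee, Ada, Fay} — every element is covered.
No 2 of the 10 blocks cover everything (all 45 combinations miss at least one element), so 3 is optimal.

3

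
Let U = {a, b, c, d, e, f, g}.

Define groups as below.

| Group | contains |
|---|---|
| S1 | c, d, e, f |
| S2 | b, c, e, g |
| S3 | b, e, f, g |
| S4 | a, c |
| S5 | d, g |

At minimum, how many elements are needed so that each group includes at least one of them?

2

H = {c, g} meets every group (each contains at least one member of H), and |H| = 2.
The groups S3, S4 are pairwise disjoint, so any hitting set needs a separate element for each — at least 2. Hence 2 is optimal.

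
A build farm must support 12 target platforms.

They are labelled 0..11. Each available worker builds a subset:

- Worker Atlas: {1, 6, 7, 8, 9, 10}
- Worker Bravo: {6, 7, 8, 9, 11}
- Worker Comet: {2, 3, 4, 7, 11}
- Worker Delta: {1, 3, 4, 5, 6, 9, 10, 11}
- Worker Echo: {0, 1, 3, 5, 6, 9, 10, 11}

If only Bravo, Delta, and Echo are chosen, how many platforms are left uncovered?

Union of Bravo, Delta, Echo = {0, 1, 3, 4, 5, 6, 7, 8, 9, 10, 11}.
Not covered: 2 — 1 platform.

1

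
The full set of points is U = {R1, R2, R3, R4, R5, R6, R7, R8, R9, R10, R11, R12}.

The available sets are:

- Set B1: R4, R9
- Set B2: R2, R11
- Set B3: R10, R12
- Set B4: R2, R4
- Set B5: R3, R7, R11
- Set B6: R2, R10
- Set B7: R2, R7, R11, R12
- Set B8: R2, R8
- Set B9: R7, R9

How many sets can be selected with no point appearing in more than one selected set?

4

B1, B3, B5, B8 are pairwise disjoint (B1={R4,R9}; B3={R10,R12}; B5={R3,R7,R11}; B8={R2,R8}).
Every remaining set overlaps one of these, and no 5 of the listed sets are pairwise disjoint, so 4 is the maximum.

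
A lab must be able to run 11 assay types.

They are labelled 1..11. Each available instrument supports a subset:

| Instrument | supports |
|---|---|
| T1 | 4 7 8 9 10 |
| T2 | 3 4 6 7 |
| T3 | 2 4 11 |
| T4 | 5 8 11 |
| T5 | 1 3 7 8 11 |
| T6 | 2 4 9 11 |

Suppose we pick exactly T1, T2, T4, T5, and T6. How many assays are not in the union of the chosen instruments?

Union of T1, T2, T4, T5, T6 = {1, 2, 3, 4, 5, 6, 7, 8, 9, 10, 11} — that's every assay, so 0 are uncovered.

0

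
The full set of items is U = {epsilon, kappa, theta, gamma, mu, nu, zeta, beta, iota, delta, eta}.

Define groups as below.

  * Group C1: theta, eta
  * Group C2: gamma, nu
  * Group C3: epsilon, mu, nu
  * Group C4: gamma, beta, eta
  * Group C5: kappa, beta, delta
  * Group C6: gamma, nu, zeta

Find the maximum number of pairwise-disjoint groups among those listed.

C1, C3, C5 are pairwise disjoint (C1={theta,eta}; C3={epsilon,mu,nu}; C5={kappa,beta,delta}).
Every remaining group overlaps one of these, and no 4 of the listed groups are pairwise disjoint, so 3 is the maximum.

3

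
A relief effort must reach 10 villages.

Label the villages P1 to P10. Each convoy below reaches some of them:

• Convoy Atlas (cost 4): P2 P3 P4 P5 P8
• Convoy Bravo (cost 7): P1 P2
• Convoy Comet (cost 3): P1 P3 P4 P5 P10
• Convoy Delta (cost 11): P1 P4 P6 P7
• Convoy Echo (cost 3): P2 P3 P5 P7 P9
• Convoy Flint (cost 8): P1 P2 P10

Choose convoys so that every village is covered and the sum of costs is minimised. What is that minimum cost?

Atlas, Comet, Delta, Echo together cover every village (Atlas ∪ Comet ∪ Delta ∪ Echo = {P1, P2, P3, P4, P5, P6, P7, P8, P9, P10}); total cost 4 + 3 + 11 + 3 = 21.
No covering selection has total cost below 21.

21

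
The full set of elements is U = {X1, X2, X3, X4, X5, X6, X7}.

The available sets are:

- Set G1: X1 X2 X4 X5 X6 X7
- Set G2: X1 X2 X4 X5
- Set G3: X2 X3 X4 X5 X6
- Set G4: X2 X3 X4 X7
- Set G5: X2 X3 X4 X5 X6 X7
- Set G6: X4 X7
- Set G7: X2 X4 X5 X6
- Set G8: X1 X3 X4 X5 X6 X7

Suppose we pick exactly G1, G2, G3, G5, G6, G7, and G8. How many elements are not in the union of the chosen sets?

0

Union of G1, G2, G3, G5, G6, G7, G8 = {X1, X2, X3, X4, X5, X6, X7} — that's every element, so 0 are uncovered.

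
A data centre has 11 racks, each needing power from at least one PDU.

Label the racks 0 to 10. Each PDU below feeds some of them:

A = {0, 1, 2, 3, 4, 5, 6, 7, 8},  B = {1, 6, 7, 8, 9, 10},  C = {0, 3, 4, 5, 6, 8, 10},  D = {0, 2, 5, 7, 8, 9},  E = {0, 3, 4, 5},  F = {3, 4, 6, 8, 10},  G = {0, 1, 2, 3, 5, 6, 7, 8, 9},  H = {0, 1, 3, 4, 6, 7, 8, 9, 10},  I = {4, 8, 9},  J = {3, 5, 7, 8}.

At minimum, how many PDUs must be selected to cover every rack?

2

G and H together: G ∪ H = {0, 1, 2, 3, 4, 5, 6, 7, 8, 9, 10} — every rack is covered.
No single PDU has all 11 racks (the largest, A, has 9), so 2 is optimal.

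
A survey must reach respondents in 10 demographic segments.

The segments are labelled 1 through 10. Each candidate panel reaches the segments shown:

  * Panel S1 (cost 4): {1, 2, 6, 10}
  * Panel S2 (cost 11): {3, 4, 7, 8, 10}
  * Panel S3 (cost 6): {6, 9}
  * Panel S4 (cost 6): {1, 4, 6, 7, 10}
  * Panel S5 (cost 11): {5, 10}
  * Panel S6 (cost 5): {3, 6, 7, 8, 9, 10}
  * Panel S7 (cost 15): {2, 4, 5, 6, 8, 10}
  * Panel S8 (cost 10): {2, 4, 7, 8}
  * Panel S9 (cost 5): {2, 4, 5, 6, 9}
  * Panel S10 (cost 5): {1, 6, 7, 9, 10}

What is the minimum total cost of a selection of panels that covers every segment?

S1, S6, S9 together cover every segment (S1 ∪ S6 ∪ S9 = {1, 2, 3, 4, 5, 6, 7, 8, 9, 10}); total cost 4 + 5 + 5 = 14.
No covering selection has total cost below 14.

14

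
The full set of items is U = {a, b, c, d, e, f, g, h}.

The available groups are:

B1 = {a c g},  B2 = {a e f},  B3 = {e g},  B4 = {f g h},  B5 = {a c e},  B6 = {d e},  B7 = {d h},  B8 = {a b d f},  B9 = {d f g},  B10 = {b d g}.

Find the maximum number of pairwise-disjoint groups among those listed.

2

B2, B7 are pairwise disjoint (B2={a,e,f}; B7={d,h}).
Every remaining group overlaps one of these, and no 3 of the listed groups are pairwise disjoint, so 2 is the maximum.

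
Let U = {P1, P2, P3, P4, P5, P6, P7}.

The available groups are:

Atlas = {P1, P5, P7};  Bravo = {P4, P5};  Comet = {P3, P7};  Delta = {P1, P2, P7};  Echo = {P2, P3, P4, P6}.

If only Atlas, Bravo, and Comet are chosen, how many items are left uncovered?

Union of Atlas, Bravo, Comet = {P1, P3, P4, P5, P7}.
Not covered: P2, P6 — 2 items.

2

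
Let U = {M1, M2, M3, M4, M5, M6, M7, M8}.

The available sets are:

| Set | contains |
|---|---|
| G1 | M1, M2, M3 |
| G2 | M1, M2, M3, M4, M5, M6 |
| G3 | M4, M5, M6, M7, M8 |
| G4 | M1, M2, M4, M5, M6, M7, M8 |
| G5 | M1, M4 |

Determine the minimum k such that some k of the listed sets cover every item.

2

G1 and G3 together: G1 ∪ G3 = {M1, M2, M3, M4, M5, M6, M7, M8} — every item is covered.
No single set has all 8 items (the largest, G4, has 7), so 2 is optimal.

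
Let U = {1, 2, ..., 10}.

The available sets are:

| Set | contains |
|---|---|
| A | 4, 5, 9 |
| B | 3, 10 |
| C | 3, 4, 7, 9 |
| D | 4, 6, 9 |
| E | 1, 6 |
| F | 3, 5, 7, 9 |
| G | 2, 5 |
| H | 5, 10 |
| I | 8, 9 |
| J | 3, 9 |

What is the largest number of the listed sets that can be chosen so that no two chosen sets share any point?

4

B, E, G, I are pairwise disjoint (B={3,10}; E={1,6}; G={2,5}; I={8,9}).
Every remaining set overlaps one of these, and no 5 of the listed sets are pairwise disjoint, so 4 is the maximum.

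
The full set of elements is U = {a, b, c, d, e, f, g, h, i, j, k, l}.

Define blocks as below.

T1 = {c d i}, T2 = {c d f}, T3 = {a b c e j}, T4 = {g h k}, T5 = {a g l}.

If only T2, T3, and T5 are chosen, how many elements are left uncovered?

Union of T2, T3, T5 = {a, b, c, d, e, f, g, j, l}.
Not covered: h, i, k — 3 elements.

3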